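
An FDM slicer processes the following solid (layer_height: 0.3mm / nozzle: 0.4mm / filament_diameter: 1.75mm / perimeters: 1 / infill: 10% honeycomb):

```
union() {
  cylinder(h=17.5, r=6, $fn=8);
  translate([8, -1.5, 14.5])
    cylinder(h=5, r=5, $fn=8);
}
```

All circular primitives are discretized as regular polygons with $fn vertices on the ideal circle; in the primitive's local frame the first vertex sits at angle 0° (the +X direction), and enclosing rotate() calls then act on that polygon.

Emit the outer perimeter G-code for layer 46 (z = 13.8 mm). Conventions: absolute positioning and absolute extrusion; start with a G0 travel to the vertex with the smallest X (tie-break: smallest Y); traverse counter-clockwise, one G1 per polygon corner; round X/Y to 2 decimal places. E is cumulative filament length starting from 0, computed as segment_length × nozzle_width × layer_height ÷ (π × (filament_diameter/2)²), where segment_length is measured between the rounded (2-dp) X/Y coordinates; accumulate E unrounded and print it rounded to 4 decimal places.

At z = 13.8 mm: the cylinder: section is a regular 8-gon, circumradius r=6; the cylinder at (8, -1.5) does not reach this height (z outside [14.5, 19.5]); Combining (union): only the r=6 cylinder is present, so the union is just that shape — 1 connected region. The outline is a single polygon with 8 vertices. Extrusion per mm of travel: 0.4 × 0.3 / (π × 0.875²) = 0.049890. Accumulating E over each segment gives final E = 1.8323.

G0 X-6.00 Y0.00 Z13.80
G1 X-4.24 Y-4.24 E0.2290
G1 X0.00 Y-6.00 E0.4581
G1 X4.24 Y-4.24 E0.6871
G1 X6.00 Y0.00 E0.9161
G1 X4.24 Y4.24 E1.1452
G1 X0.00 Y6.00 E1.3742
G1 X-4.24 Y4.24 E1.6032
G1 X-6.00 Y0.00 E1.8323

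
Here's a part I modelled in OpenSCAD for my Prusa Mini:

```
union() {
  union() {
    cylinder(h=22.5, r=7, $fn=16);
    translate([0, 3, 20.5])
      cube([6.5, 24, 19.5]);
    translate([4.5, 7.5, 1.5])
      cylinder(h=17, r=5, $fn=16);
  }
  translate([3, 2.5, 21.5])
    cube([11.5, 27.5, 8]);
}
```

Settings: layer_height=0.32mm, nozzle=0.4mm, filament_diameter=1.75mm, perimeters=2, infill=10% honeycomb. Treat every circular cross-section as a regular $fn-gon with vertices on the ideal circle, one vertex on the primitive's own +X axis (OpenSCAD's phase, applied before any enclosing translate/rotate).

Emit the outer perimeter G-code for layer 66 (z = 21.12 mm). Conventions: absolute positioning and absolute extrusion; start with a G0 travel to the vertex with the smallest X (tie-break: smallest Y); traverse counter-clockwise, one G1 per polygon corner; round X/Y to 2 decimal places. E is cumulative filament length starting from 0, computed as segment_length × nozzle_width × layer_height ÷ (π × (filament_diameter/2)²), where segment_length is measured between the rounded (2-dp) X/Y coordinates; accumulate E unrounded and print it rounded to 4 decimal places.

At z = 21.12 mm: the r=7 cylinder gives a regular 16-gon of circumradius 7 (constant along its height); the cube at (0, 3) (footprint 6.5×24) is included at this height; the cylinder at (4.5, 7.5) does not reach this height (z outside [1.5, 18.5]); Combining (union): the regions partially overlap (shared area 17.42 mm²), so overlapping operands fuse into one piece — 1 connected region; the cube at (3, 2.5) is not intersected at this z (z outside [21.5, 29.5]); Taking the union: only the result so far is present, so the union is just that shape — 1 connected region. The outline is a single polygon with 18 vertices. Extrusion per mm of travel: 0.4 × 0.32 / (π × 0.875²) = 0.053216. Accumulating E over each segment gives final E = 4.6113.

G0 X-7.00 Y0.00 Z21.12
G1 X-6.47 Y-2.68 E0.1454
G1 X-4.95 Y-4.95 E0.2908
G1 X-2.68 Y-6.47 E0.4361
G1 X0.00 Y-7.00 E0.5815
G1 X2.68 Y-6.47 E0.7269
G1 X4.95 Y-4.95 E0.8723
G1 X6.47 Y-2.68 E1.0177
G1 X7.00 Y0.00 E1.1631
G1 X6.47 Y2.68 E1.3084
G1 X6.25 Y3.00 E1.3291
G1 X6.50 Y3.00 E1.3424
G1 X6.50 Y27.00 E2.6196
G1 X0.00 Y27.00 E2.9655
G1 X0.00 Y7.00 E4.0298
G1 X-2.68 Y6.47 E4.1752
G1 X-4.95 Y4.95 E4.3206
G1 X-6.47 Y2.68 E4.4660
G1 X-7.00 Y0.00 E4.6113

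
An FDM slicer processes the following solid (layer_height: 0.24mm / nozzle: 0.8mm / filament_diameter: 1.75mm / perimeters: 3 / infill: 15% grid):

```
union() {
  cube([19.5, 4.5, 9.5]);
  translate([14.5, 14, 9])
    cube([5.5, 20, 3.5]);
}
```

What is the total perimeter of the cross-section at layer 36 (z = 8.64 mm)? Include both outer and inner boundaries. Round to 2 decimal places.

At z = 8.64 mm: the cube (footprint 19.5×4.5) is included at this height (perimeter 48.00 mm); the cube at (14.5, 14) is absent (z outside [9, 12.5]); Taking the union: only the 19.5×4.5 cube is present, so the union is just that shape — boundary = 48.00 mm. Overall, the cross-section is a single solid region. Total boundary length (outer) = 48.00 mm.

48.00 mm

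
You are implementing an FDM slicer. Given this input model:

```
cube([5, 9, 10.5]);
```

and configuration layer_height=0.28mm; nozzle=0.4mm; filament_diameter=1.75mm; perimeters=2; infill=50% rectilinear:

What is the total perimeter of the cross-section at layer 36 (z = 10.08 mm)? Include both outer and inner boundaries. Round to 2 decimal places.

28.00 mm

At z = 10.08 mm: the cube (footprint 5×9) is included at this height (perimeter 28.00 mm). Overall, the cross-section is a single solid region. Total boundary length (outer) = 28.00 mm.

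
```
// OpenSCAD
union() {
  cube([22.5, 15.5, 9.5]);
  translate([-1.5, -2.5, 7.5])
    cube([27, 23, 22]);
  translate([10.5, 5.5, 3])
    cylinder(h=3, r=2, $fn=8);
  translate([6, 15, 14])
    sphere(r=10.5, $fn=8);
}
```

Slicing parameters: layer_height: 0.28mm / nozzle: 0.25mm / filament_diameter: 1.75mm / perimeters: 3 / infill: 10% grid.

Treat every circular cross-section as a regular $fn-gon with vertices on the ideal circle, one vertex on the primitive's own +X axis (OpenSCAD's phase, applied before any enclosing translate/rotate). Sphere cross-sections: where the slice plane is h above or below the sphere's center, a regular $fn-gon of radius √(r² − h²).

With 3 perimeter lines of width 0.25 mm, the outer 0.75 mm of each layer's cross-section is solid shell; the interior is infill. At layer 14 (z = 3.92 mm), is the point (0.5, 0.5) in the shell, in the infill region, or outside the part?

At z = 3.92 mm: the 22.5×15.5 cube contributes its full rectangle; the cube at (-1.5, -2.5) does not reach this height (z outside [7.5, 29.5]); the r=2 cylinder at (10.5, 5.5) gives a regular 8-gon of circumradius 2 (constant along its height); the r=10.5 sphere at (6, 15) slices to a regular 8-gon of circumradius 2.940 (√(r²−h²) with h=10.08 from center); Merging all regions: the regions partially overlap (shared area 26.37 mm²), so overlapping operands fuse into one piece — 1 connected region. Overall, the cross-section is a single solid region. The nearest boundary edge runs (22.50, 0.00)→(0.00, 0.00); distance from the point to it = 0.50 mm. The point is inside the cross-section, 0.50 mm from the nearest boundary — within the 0.75 mm shell band (3 × 0.25).

shell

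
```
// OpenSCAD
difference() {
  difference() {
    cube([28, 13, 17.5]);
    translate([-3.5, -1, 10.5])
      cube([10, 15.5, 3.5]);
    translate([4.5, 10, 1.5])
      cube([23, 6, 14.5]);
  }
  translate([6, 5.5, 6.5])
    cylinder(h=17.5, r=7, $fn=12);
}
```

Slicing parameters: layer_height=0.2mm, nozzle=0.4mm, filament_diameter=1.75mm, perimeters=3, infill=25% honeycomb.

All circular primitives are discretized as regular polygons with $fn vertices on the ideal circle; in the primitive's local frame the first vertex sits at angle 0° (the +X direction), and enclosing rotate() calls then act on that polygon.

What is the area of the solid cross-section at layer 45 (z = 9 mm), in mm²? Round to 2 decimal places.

At z = 9 mm: the cube (footprint 28×13) is included at this height (area 364.00 mm²); the cube at (-3.5, -1) is absent (z outside [10.5, 14]); the cube at (4.5, 10) is present — its section is the full 23×6 rectangle (area 138.00 mm²); After the difference (first − rest): starting from the 28×13 cube (364.00 mm²), the 23×6 cube at (4.5, 10) partially overlaps it — only the 69.00 mm² overlap (of its 138.00 mm²) is removed, clipping the outline — area = 295.00 mm²; the r=7 cylinder at (6, 5.5) contributes a regular 12-gon of circumradius 7 (area = (12/2)·7.000²·sin(360°/12) = 147.00 mm²); Taking the first minus the rest: starting from the result so far (295.00 mm²), the r=7 cylinder at (6, 5.5) partially overlaps it — only the 123.97 mm² overlap (of its 147.00 mm²) is removed, clipping the outline — area = 171.03 mm². Overall, the cross-section has 3 separate islands. Net area = 171.03 mm².

171.03 mm²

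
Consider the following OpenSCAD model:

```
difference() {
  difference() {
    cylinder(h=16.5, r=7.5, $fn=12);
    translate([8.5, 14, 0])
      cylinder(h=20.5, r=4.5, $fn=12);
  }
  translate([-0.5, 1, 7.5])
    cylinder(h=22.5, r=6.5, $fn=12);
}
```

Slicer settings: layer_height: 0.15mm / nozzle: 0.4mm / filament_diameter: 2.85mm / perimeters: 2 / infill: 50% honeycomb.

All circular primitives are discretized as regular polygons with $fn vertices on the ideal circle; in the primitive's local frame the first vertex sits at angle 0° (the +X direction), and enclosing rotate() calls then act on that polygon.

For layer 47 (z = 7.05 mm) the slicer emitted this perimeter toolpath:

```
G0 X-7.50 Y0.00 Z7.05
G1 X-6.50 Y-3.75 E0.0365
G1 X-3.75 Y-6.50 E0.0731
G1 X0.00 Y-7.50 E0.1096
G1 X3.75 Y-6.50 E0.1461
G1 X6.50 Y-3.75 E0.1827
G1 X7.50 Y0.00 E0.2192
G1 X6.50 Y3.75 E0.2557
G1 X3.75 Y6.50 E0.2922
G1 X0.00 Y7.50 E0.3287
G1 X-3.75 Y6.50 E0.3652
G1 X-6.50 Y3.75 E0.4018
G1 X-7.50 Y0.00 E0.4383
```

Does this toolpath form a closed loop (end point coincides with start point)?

yes

Start point (G0): (-7.50, 0.00). End point (last G1): the path returns to the start — closed.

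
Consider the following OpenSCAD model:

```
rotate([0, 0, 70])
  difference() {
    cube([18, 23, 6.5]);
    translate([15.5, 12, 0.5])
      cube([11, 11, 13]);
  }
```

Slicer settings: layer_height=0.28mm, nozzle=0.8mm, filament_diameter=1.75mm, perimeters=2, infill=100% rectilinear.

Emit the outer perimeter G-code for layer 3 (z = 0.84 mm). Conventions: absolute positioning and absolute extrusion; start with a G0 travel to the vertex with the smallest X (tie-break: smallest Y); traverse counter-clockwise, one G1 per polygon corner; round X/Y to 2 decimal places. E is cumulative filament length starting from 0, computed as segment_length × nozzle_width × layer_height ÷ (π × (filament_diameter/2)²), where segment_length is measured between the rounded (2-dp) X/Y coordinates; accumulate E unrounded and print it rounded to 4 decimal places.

G0 X-21.61 Y7.87 Z0.84
G1 X0.00 Y0.00 E2.1418
G1 X6.16 Y16.91 E3.8178
G1 X-5.12 Y21.02 E4.9359
G1 X-5.97 Y18.67 E5.1686
G1 X-16.31 Y22.43 E6.1933
G1 X-21.61 Y7.87 E7.6362

At z = 0.84 mm: the cube is present — its section is the full 18×23 rectangle; the 11×11 cube at (15.5, 12) contributes its full rectangle; Taking the first minus the rest: starting from the 18×23 cube, the 11×11 cube at (15.5, 12) partially overlaps it — only the 27.50 mm² overlap (of its 121.00 mm²) is removed, clipping the outline — 1 connected region; (whole slice rotated 70° about Z — lengths, areas and connectivity unchanged). The outline is a single polygon with 6 vertices. Extrusion per mm of travel: 0.8 × 0.28 / (π × 0.875²) = 0.093128. Accumulating E over each segment gives final E = 7.6362.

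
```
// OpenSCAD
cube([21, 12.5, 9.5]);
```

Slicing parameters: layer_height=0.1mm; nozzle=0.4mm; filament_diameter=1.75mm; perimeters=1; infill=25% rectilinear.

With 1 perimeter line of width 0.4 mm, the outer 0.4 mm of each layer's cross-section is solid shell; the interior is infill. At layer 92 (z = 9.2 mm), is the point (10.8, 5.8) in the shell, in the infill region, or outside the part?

At z = 9.2 mm: the cube is present — its section is the full 21×12.5 rectangle. Overall, the cross-section is a single solid region. The nearest boundary edge runs (0.00, 0.00)→(21.00, 0.00); distance from the point to it = 5.80 mm. The point is inside the cross-section and 5.80 mm from the nearest boundary — more than the 0.4 mm shell width (1 × 0.4), so it's in the infill interior.

infill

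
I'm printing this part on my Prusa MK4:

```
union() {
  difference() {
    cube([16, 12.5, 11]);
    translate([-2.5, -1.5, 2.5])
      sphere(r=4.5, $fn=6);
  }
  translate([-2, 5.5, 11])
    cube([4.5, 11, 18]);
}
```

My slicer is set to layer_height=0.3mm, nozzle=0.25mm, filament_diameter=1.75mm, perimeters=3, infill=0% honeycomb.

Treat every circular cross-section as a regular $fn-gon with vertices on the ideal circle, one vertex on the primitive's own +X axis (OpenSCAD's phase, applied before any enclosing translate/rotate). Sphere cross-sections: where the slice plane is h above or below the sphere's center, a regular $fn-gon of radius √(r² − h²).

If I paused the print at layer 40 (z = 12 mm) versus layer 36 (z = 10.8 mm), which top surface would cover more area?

Layer 40 (z = 12): the cube does not reach this height (z outside [0, 11]); the sphere at (-2.5, -1.5) is not intersected at this z (|z−center|=9.500 > r=4.5); Taking the first minus the rest: the first operand is absent here, so nothing remains; the 4.5×11 cube at (-2, 5.5) contributes its full rectangle (area 49.50 mm²); Merging all regions: only the 4.5×11 cube at (-2, 5.5) is present, so the union is just that shape — area = 49.50 mm². So its area = 49.50 mm². Layer 36 (z = 10.8): the 16×12.5 cube contributes its full rectangle (area 200.00 mm²); the sphere at (-2.5, -1.5) is not intersected at this z (|z−center|=8.300 > r=4.5); Subtracting the remaining from the first: none of the subtracted shapes is present at this height, so the 16×12.5 cube is unchanged — area = 200.00 mm²; the cube at (-2, 5.5) is absent (z outside [11, 29]); Merging all regions: only that combined region is present, so the union is just that shape — area = 200.00 mm². So its area = 200.00 mm². Layer 36 is larger (200.00 vs 49.50 mm²).

layer 36 (z = 10.8 mm)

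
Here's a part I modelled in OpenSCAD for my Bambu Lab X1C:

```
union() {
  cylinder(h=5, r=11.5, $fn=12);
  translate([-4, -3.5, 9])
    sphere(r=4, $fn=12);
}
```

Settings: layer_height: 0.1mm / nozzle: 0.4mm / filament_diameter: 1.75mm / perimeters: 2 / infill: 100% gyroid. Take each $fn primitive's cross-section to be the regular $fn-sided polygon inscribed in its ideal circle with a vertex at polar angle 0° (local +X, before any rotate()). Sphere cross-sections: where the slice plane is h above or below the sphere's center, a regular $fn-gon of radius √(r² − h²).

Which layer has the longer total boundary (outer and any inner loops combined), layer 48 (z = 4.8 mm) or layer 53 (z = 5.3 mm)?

Layer 48 (z = 4.8): the r=11.5 cylinder contributes a regular 12-gon of circumradius 11.5 (perimeter = 2·12·11.500·sin(180°/12) = 71.43 mm); the sphere at (-4, -3.5) does not reach this height (|z−center|=4.200 > r=4); Taking the union: only the r=11.5 cylinder is present, so the union is just that shape — boundary = 71.43 mm. So its perimeter = 71.43 mm. Layer 53 (z = 5.3): the cylinder is absent (z outside [0, 5]); the sphere at (-4, -3.5): section is a regular 12-gon, circumradius = √(r²−h²) = √(4²−3.7²) = 1.520 (perimeter = 2·12·1.520·sin(180°/12) = 9.44 mm); Taking the union: only the r=4 sphere at (-4, -3.5) is present, so the union is just that shape — boundary = 9.44 mm. So its perimeter = 9.44 mm. Layer 48 is larger (71.43 vs 9.44 mm).

layer 48 (z = 4.8 mm)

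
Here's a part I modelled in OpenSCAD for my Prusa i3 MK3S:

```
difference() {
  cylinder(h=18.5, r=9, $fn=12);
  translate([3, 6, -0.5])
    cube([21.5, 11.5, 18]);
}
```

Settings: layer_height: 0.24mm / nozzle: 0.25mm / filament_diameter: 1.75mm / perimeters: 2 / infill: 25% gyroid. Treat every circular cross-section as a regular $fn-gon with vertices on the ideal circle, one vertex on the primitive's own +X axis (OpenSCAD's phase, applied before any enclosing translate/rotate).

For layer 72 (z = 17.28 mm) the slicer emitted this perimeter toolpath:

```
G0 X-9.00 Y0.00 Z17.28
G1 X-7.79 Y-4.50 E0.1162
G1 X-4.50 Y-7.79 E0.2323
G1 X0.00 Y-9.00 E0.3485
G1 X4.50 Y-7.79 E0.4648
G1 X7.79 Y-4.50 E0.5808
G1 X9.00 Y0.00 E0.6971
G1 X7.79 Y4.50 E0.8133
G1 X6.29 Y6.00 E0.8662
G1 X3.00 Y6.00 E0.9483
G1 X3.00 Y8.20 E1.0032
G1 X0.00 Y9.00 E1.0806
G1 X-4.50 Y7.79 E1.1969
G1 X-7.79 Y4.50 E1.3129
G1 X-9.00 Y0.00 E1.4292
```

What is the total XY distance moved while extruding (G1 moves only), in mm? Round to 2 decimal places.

Sum the Euclidean lengths of each G1 segment: total = 57.29 mm.

57.29 mm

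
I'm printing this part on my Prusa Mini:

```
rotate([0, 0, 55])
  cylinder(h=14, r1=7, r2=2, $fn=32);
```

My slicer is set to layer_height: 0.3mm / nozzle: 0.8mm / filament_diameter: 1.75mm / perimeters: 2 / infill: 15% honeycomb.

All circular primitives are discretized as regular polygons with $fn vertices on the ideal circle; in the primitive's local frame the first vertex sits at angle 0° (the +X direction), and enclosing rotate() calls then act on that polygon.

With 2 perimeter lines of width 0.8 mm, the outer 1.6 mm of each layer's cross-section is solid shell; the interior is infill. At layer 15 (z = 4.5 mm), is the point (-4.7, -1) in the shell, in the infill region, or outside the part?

shell

At z = 4.5 mm: the cone (r1=7→r2=2) has section circumradius 5.393 here — a regular 32-gon; (whole slice rotated 55° about Z — lengths, areas and connectivity unchanged). Overall, the cross-section is a single solid region. Undo the 55° rotation: the query point maps to (-3.515, 3.276) in the un-rotated model frame. The nearest boundary edge runs (-3.81, 3.81)→(-4.48, 3.00); distance from the point to it = 0.57 mm. The point is inside the cross-section, 0.57 mm from the nearest boundary — within the 1.6 mm shell band (2 × 0.8).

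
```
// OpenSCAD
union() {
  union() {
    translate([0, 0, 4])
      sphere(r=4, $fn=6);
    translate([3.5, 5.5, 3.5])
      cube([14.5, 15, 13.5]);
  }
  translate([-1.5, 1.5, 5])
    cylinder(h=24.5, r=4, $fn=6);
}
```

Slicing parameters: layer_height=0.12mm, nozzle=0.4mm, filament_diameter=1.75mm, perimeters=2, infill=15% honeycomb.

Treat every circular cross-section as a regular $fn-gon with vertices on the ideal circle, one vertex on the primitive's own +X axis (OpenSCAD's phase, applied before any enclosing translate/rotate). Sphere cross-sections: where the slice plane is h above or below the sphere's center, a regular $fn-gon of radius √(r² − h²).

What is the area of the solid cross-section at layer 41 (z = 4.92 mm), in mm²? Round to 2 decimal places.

At z = 4.92 mm: the r=4 sphere contributes a regular 6-gon of circumradius √(4²−0.92²) = 3.893 (area = (6/2)·3.893²·sin(360°/6) = 39.37 mm²); the 14.5×15 cube at (3.5, 5.5) contributes its full rectangle (area 217.50 mm²); Merging all regions: the 2 present regions are separate (no shared area or edge), so areas and boundary lengths simply add and each stays a separate island — area = 256.87 mm²; the cylinder at (-1.5, 1.5) is not intersected at this z (z outside [5, 29.5]); Combining (union): only the result so far is present, so the union is just that shape — area = 256.87 mm². Overall, the cross-section has 2 separate islands. Net area = 256.87 mm².

256.87 mm²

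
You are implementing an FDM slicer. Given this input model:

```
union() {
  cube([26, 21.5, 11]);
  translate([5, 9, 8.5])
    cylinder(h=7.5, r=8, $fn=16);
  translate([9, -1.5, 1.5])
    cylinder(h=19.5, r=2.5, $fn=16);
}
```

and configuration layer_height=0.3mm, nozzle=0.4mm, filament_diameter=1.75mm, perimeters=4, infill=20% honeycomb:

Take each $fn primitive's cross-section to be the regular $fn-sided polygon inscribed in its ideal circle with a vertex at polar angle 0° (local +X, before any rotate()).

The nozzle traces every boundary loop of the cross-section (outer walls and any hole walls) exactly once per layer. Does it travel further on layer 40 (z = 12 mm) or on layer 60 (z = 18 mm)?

Layer 40 (z = 12): the cube does not reach this height (z outside [0, 11]); the r=8 cylinder at (5, 9) contributes a regular 16-gon of circumradius 8 (perimeter = 2·16·8.000·sin(180°/16) = 49.94 mm); the r=2.5 cylinder at (9, -1.5) gives a regular 16-gon of circumradius 2.5 (constant along its height) (perimeter = 2·16·2.500·sin(180°/16) = 15.61 mm); Combining (union): the 2 present regions are separate (no shared area or edge), so areas and boundary lengths simply add and each stays a separate island — boundary = 65.55 mm. So its perimeter = 65.55 mm. Layer 60 (z = 18): the cube does not reach this height (z outside [0, 11]); the cylinder at (5, 9) is not intersected at this z (z outside [8.5, 16]); the r=2.5 cylinder at (9, -1.5) contributes a regular 16-gon of circumradius 2.5 (perimeter = 2·16·2.500·sin(180°/16) = 15.61 mm); Taking the union: only the r=2.5 cylinder at (9, -1.5) is present, so the union is just that shape — boundary = 15.61 mm. So its perimeter = 15.61 mm. Layer 40 is larger (65.55 vs 15.61 mm).

layer 40 (z = 12 mm)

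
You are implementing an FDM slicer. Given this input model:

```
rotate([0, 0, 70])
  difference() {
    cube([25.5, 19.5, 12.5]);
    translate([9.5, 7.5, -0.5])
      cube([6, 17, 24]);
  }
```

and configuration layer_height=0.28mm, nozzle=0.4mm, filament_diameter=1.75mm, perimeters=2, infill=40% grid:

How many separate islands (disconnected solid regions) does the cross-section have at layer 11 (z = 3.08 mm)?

At z = 3.08 mm: the 25.5×19.5 cube contributes its full rectangle; the cube at (9.5, 7.5) (footprint 6×17) is included at this height; After the difference (first − rest): starting from the 25.5×19.5 cube, the 6×17 cube at (9.5, 7.5) partially overlaps it — only the 72.00 mm² overlap (of its 102.00 mm²) is removed, clipping the outline — 1 connected region; (whole slice rotated 70° about Z — lengths, areas and connectivity unchanged). Overall, the cross-section is a single solid region. Island count = 1.

1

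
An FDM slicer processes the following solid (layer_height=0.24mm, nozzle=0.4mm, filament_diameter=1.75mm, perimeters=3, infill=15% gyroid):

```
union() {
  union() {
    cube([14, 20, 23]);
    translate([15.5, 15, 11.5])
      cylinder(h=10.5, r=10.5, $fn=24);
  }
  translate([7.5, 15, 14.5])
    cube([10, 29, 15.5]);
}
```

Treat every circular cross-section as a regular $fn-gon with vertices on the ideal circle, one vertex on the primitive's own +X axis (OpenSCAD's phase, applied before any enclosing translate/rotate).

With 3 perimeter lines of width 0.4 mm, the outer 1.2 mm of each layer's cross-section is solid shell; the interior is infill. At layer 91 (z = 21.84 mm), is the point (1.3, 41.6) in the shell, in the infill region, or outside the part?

outside

At z = 21.84 mm: the cube (footprint 14×20) is included at this height; the r=10.5 cylinder at (15.5, 15) gives a regular 24-gon of circumradius 10.5 (constant along its height); Taking the union: the regions partially overlap (shared area 112.62 mm²), so overlapping operands fuse into one piece — 1 connected region; the cube at (7.5, 15) (footprint 10×29) is included at this height; Taking the union: the regions partially overlap (shared area 95.16 mm²), so overlapping operands fuse into one piece — 1 connected region. Overall, the cross-section is a single solid region. The nearest boundary edge runs (7.50, 21.67)→(7.50, 44.00); distance from the point to it = 6.20 mm. The point is not inside any of the regions above, so it lies outside the cross-section (6.20 mm from the nearest boundary).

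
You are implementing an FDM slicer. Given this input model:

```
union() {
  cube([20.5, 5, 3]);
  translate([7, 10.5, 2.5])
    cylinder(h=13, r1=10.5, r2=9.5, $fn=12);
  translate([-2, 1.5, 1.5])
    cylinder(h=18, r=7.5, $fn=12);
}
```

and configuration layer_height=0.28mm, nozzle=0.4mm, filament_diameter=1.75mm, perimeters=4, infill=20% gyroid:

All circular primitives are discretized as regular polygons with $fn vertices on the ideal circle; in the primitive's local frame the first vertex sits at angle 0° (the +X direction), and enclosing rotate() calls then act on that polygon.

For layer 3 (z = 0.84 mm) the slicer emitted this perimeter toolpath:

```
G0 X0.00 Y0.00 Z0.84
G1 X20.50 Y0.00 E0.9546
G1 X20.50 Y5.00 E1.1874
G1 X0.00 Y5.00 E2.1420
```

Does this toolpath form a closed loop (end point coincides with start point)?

no

Start point (G0): (0.00, 0.00). End point (last G1): the path does not return to the start — open.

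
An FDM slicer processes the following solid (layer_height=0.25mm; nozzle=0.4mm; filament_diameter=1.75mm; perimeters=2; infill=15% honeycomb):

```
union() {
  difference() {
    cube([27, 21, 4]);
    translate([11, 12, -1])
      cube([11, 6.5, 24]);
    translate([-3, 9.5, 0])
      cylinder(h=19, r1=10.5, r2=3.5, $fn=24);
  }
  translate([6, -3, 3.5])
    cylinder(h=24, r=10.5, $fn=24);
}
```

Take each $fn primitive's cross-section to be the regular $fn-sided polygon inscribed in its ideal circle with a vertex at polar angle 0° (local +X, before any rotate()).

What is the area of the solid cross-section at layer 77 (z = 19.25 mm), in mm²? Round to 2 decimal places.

342.42 mm²

At z = 19.25 mm: the cube is absent (z outside [0, 4]); the cube at (11, 12) is present — its section is the full 11×6.5 rectangle (area 71.50 mm²); the cone at (-3, 9.5) does not reach this height (z outside [0, 19]); After the difference (first − rest): the first operand is absent here, so nothing remains; the r=10.5 cylinder at (6, -3) gives a regular 24-gon of circumradius 10.5 (constant along its height) (area = (24/2)·10.500²·sin(360°/24) = 342.42 mm²); Merging all regions: only the r=10.5 cylinder at (6, -3) is present, so the union is just that shape — area = 342.42 mm². Overall, the cross-section is a single solid region. Net area = 342.42 mm².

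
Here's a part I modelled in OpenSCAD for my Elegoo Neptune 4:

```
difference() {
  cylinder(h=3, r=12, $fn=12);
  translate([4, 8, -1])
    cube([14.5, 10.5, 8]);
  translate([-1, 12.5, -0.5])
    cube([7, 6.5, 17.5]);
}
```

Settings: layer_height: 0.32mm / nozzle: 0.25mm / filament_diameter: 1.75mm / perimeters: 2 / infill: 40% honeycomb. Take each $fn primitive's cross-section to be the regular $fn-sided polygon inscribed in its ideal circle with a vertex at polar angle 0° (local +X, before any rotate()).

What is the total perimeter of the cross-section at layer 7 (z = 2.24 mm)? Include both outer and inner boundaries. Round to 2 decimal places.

At z = 2.24 mm: the cylinder: section is a regular 12-gon, circumradius r=12 (perimeter = 2·12·12.000·sin(180°/12) = 74.54 mm); the 14.5×10.5 cube at (4, 8) contributes its full rectangle (perimeter 50.00 mm); the cube at (-1, 12.5) (footprint 7×6.5) is included at this height (perimeter 27.00 mm); Subtracting the remaining from the first: starting from the r=12 cylinder, the 14.5×10.5 cube at (4, 8) partially overlaps it — only the 8.18 mm² overlap (of its 152.25 mm²) is removed, clipping the outline; the 7×6.5 cube at (-1, 12.5) misses the remaining region (no effect) — boundary = 76.41 mm. Overall, the cross-section is a single solid region. Total boundary length (outer) = 76.41 mm.

76.41 mm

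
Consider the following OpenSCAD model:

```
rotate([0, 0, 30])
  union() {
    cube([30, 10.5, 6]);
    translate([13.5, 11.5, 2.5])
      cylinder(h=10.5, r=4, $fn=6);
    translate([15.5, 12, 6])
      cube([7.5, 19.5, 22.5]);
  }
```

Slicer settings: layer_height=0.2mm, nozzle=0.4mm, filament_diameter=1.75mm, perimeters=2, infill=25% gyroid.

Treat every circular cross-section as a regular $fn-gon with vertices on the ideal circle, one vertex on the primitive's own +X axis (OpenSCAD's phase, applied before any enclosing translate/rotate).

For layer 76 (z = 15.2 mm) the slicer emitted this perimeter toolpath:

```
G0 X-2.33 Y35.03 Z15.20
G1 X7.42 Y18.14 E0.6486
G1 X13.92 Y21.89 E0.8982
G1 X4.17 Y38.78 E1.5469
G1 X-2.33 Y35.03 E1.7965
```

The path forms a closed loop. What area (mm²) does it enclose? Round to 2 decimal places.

146.35 mm²

Apply the shoelace formula to the sequence of (X, Y) vertices; enclosed area = 146.35 mm².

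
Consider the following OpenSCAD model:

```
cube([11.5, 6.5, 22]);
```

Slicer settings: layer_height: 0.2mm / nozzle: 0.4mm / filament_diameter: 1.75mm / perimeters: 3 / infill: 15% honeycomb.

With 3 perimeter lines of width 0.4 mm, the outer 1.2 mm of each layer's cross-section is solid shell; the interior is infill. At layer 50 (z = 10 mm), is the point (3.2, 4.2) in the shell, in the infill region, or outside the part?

At z = 10 mm: the cube (footprint 11.5×6.5) is included at this height. Overall, the cross-section is a single solid region. The nearest boundary edge runs (11.50, 6.50)→(0.00, 6.50); distance from the point to it = 2.30 mm. The point is inside the cross-section and 2.30 mm from the nearest boundary — more than the 1.2 mm shell width (3 × 0.4), so it's in the infill interior.

infill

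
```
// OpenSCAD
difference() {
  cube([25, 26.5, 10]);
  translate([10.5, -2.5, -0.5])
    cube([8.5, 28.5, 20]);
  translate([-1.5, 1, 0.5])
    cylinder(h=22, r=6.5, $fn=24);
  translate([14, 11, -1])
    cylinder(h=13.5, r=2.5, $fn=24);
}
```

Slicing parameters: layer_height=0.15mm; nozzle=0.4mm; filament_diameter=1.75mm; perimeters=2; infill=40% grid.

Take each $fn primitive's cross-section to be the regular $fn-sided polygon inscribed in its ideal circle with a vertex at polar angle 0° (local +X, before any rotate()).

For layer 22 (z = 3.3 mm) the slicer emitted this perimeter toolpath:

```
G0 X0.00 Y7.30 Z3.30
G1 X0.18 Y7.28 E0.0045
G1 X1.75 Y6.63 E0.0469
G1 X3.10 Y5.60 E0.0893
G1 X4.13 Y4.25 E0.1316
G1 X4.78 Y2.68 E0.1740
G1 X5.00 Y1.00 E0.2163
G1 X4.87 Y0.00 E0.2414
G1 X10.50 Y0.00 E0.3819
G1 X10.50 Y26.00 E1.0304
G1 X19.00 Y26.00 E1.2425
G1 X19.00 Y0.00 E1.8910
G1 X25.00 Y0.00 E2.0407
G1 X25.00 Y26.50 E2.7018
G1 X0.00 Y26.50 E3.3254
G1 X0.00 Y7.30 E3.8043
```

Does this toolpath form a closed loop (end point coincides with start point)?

yes

Start point (G0): (0.00, 7.30). End point (last G1): the path returns to the start — closed.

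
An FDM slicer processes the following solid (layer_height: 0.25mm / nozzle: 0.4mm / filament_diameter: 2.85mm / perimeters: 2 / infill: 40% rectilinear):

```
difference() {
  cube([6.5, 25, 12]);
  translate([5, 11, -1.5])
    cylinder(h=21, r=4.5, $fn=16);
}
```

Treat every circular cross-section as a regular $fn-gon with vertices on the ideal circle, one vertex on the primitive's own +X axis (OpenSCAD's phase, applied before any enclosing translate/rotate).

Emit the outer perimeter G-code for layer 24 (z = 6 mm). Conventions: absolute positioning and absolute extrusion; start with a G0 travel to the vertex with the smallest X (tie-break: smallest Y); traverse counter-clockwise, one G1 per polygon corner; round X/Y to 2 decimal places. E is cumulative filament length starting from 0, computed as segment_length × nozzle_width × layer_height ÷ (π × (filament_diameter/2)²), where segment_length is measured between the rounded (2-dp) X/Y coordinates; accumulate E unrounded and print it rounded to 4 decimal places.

At z = 6 mm: the 6.5×25 cube contributes its full rectangle; the r=4.5 cylinder at (5, 11) contributes a regular 16-gon of circumradius 4.5; After the difference (first − rest): starting from the 6.5×25 cube, the r=4.5 cylinder at (5, 11) partially overlaps it — only the 44.05 mm² overlap (of its 61.99 mm²) is removed, clipping the outline — 1 connected region. The outline is a single polygon with 15 vertices. Extrusion per mm of travel: 0.4 × 0.25 / (π × 1.425²) = 0.015675. Accumulating E over each segment gives final E = 1.1240.

G0 X0.00 Y0.00 Z6.00
G1 X6.50 Y0.00 E0.1019
G1 X6.50 Y6.80 E0.2085
G1 X5.00 Y6.50 E0.2325
G1 X3.28 Y6.84 E0.2599
G1 X1.82 Y7.82 E0.2875
G1 X0.84 Y9.28 E0.3151
G1 X0.50 Y11.00 E0.3426
G1 X0.84 Y12.72 E0.3700
G1 X1.82 Y14.18 E0.3976
G1 X3.28 Y15.16 E0.4252
G1 X5.00 Y15.50 E0.4527
G1 X6.50 Y15.20 E0.4766
G1 X6.50 Y25.00 E0.6303
G1 X0.00 Y25.00 E0.7321
G1 X0.00 Y0.00 E1.1240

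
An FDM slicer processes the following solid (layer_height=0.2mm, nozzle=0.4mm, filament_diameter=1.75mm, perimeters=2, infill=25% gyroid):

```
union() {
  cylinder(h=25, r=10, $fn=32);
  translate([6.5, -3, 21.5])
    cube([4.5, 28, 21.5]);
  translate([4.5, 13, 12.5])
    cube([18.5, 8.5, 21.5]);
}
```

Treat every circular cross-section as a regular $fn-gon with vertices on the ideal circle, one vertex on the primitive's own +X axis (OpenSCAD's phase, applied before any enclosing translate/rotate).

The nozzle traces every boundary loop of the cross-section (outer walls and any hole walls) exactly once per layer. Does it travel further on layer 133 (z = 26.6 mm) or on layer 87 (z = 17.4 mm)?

layer 87 (z = 17.4 mm)

Layer 133 (z = 26.6): the cylinder does not reach this height (z outside [0, 25]); the cube at (6.5, -3) is present — its section is the full 4.5×28 rectangle (perimeter 65.00 mm); the cube at (4.5, 13) (footprint 18.5×8.5) is included at this height (perimeter 54.00 mm); Taking the union: the regions partially overlap (shared area 38.25 mm²), so the edge portions inside another operand are dropped and the merged outline is re-measured after clipping — boundary = 93.00 mm. So its perimeter = 93.00 mm. Layer 87 (z = 17.4): the r=10 cylinder contributes a regular 32-gon of circumradius 10 (perimeter = 2·32·10.000·sin(180°/32) = 62.73 mm); the cube at (6.5, -3) is not intersected at this z (z outside [21.5, 43]); the cube at (4.5, 13) (footprint 18.5×8.5) is included at this height (perimeter 54.00 mm); Merging all regions: the 2 present regions are separate (no shared area or edge), so areas and boundary lengths simply add and each stays a separate island — boundary = 116.73 mm. So its perimeter = 116.73 mm. Layer 87 is larger (116.73 vs 93.00 mm).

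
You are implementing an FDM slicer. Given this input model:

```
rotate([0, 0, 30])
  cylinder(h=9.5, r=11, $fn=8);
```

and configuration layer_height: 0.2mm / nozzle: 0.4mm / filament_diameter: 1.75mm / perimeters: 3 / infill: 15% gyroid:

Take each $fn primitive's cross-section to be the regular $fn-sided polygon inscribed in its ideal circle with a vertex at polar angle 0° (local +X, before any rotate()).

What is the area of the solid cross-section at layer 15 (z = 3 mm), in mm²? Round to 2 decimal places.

At z = 3 mm: the cylinder: section is a regular 8-gon, circumradius r=11 (area = (8/2)·11.000²·sin(360°/8) = 342.24 mm²); (rotated 30° about Z; rotation is an isometry so areas/perimeters/island counts are preserved). Overall, the cross-section is a single solid region. Net area = 342.24 mm².

342.24 mm²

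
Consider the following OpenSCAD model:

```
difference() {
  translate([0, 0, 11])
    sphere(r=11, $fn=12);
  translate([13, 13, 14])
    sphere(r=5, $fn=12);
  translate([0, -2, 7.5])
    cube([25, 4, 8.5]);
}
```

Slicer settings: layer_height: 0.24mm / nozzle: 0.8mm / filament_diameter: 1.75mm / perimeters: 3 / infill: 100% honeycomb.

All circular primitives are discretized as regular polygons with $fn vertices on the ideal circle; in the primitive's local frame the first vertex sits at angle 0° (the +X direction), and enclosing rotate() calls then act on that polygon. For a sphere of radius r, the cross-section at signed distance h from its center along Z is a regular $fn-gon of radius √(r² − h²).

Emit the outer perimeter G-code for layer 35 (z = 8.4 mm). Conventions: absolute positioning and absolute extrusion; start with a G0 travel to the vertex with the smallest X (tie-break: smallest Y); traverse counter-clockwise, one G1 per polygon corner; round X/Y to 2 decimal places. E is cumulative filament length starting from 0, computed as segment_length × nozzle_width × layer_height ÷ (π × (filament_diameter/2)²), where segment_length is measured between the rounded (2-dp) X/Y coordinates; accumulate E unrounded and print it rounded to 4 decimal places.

G0 X-10.69 Y0.00 Z8.40
G1 X-9.26 Y-5.34 E0.4413
G1 X-5.34 Y-9.26 E0.8838
G1 X0.00 Y-10.69 E1.3251
G1 X5.34 Y-9.26 E1.7664
G1 X9.26 Y-5.34 E2.2089
G1 X10.15 Y-2.00 E2.4848
G1 X0.00 Y-2.00 E3.2950
G1 X0.00 Y2.00 E3.6143
G1 X10.15 Y2.00 E4.4245
G1 X9.26 Y5.34 E4.7005
G1 X5.34 Y9.26 E5.1430
G1 X0.00 Y10.69 E5.5843
G1 X-5.34 Y9.26 E6.0255
G1 X-9.26 Y5.34 E6.4681
G1 X-10.69 Y0.00 E6.9093

At z = 8.4 mm: the r=11 sphere slices to a regular 12-gon of circumradius 10.688 (√(r²−h²) with h=2.6 from center); the sphere at (13, 13) is absent (|z−center|=5.600 > r=5); the cube at (0, -2) is present — its section is the full 25×4 rectangle; Taking the first minus the rest: starting from the r=11 sphere, the 25×4 cube at (0, -2) partially overlaps it — only the 41.68 mm² overlap (of its 100.00 mm²) is removed, clipping the outline — 1 connected region. The outline is a single polygon with 15 vertices. Extrusion per mm of travel: 0.8 × 0.24 / (π × 0.875²) = 0.079824. Accumulating E over each segment gives final E = 6.9093.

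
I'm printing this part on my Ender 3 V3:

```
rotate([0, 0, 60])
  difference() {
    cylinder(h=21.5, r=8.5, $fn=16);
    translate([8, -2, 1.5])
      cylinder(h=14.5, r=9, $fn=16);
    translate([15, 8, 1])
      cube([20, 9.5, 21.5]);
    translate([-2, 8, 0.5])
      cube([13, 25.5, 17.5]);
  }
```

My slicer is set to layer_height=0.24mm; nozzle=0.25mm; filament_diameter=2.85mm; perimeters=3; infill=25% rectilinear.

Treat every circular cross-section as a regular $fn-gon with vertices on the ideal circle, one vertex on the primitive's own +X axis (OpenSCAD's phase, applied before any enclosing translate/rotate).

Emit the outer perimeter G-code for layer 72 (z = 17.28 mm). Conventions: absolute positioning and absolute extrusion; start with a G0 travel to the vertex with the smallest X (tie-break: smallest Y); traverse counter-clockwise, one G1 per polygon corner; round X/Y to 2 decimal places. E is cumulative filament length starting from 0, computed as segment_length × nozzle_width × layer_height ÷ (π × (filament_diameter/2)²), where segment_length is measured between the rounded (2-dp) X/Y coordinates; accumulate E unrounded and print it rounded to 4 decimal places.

At z = 17.28 mm: the r=8.5 cylinder gives a regular 16-gon of circumradius 8.5 (constant along its height); the cylinder at (8, -2) does not reach this height (z outside [1.5, 16]); the 20×9.5 cube at (15, 8) contributes its full rectangle; the 13×25.5 cube at (-2, 8) contributes its full rectangle; Taking the first minus the rest: starting from the r=8.5 cylinder, the 20×9.5 cube at (15, 8) misses the remaining region (no effect); the 13×25.5 cube at (-2, 8) partially overlaps it — only the 1.23 mm² overlap (of its 331.50 mm²) is removed, clipping the outline — 1 connected region; (rotated 60° about Z; rotation is an isometry so areas/perimeters/island counts are preserved). The outline is a single polygon with 18 vertices. Extrusion per mm of travel: 0.25 × 0.24 / (π × 1.425²) = 0.009405. Accumulating E over each segment gives final E = 0.4992.

G0 X-8.43 Y1.11 Z17.28
G1 X-8.21 Y-2.20 E0.0312
G1 X-6.74 Y-5.17 E0.0624
G1 X-4.25 Y-7.36 E0.0936
G1 X-1.11 Y-8.43 E0.1248
G1 X2.20 Y-8.21 E0.1560
G1 X5.17 Y-6.74 E0.1871
G1 X7.36 Y-4.25 E0.2183
G1 X8.43 Y-1.11 E0.2495
G1 X8.21 Y2.20 E0.2807
G1 X6.74 Y5.17 E0.3119
G1 X4.25 Y7.36 E0.3431
G1 X1.11 Y8.43 E0.3743
G1 X-2.20 Y8.21 E0.4055
G1 X-5.17 Y6.74 E0.4366
G1 X-5.67 Y6.18 E0.4437
G1 X-7.93 Y2.27 E0.4862
G1 X-8.02 Y2.32 E0.4871
G1 X-8.43 Y1.11 E0.4992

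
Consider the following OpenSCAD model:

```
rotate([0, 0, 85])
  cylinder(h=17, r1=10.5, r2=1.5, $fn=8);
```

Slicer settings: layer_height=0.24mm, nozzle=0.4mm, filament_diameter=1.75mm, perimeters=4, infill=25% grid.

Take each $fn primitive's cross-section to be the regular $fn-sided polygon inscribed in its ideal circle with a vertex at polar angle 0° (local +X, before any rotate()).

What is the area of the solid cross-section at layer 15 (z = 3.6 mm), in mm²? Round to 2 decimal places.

208.90 mm²

At z = 3.6 mm: the cone (r1=10.5→r2=1.5) has section circumradius 8.594 here — a regular 8-gon (area = (8/2)·8.594²·sin(360°/8) = 208.90 mm²); (whole slice rotated 85° about Z — lengths, areas and connectivity unchanged). Overall, the cross-section is a single solid region. Net area = 208.90 mm².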